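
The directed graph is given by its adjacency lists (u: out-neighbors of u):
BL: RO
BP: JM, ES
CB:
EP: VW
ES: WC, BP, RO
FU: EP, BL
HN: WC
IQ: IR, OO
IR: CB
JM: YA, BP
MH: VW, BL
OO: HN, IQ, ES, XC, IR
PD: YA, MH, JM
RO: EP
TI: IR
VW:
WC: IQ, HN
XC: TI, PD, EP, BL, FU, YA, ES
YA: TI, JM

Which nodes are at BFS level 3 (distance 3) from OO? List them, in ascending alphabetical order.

JM, MH, VW

Level 0: OO
Level 1: ES, HN, IQ, IR, XC
Level 2: BL, BP, CB, EP, FU, PD, RO, TI, WC, YA
Level 3: JM, MH, VW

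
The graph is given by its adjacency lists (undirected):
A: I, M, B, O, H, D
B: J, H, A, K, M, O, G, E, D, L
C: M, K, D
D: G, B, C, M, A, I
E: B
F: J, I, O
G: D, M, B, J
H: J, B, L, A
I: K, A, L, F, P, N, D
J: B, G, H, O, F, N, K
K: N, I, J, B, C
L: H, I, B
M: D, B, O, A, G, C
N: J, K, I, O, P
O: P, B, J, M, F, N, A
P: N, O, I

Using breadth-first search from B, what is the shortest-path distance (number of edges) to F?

2

Level 0: B
Level 1: A, D, E, G, H, J, K, L, M, O
Level 2: C, F, I, N, P
F first appears at level 2.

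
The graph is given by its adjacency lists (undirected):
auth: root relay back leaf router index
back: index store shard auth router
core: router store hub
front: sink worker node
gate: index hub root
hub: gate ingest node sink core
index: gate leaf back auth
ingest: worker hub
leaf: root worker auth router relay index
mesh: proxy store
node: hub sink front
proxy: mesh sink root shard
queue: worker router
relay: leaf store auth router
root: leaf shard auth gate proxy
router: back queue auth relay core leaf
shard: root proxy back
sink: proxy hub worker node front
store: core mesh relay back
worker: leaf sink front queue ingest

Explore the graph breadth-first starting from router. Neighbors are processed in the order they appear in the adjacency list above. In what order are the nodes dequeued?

router, back, queue, auth, relay, core, leaf, index, store, shard, worker, root, hub, gate, mesh, proxy, sink, front, ingest, node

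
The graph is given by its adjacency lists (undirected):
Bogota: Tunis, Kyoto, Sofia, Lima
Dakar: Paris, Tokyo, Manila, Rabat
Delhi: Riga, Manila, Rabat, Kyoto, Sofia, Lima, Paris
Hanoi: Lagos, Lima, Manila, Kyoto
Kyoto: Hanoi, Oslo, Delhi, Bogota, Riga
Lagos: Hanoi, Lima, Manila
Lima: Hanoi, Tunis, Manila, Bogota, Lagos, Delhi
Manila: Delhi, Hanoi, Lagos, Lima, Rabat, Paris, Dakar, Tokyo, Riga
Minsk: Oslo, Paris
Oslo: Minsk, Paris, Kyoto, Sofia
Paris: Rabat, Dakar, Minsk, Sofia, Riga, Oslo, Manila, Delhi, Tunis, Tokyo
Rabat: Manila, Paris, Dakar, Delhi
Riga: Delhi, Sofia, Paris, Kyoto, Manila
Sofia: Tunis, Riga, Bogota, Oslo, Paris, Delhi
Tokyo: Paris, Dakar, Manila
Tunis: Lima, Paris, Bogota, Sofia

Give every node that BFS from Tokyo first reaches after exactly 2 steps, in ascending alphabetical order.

Level 0: Tokyo
Level 1: Dakar, Manila, Paris
Level 2: Delhi, Hanoi, Lagos, Lima, Minsk, Oslo, Rabat, Riga, Sofia, Tunis
Level 3: Bogota, Kyoto

Delhi, Hanoi, Lagos, Lima, Minsk, Oslo, Rabat, Riga, Sofia, Tunis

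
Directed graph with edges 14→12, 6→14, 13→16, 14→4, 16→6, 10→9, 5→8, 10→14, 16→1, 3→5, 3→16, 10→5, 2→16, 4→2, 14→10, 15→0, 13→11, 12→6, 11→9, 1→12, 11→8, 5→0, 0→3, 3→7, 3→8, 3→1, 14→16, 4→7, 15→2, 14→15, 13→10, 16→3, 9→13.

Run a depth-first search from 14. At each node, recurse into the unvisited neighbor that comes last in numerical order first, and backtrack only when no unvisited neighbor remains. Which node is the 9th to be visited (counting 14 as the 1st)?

1

Visit 14
14 → 16
16 → 6
16 → 3
3 → 8
3 → 7
3 → 5
5 → 0
3 → 1
1 → 12
14 → 15
15 → 2
14 → 10
10 → 9
9 → 13
13 → 11
14 → 4

Visit order: 14, 16, 6, 3, 8, 7, 5, 0, 1, 12, 15, 2, 10, 9, 13, 11, 4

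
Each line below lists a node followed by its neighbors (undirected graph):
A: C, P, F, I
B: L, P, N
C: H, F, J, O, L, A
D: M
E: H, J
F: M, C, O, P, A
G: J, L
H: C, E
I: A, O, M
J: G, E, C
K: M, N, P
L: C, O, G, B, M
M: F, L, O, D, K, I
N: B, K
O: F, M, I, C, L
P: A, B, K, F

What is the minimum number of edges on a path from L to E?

Level 0: L
Level 1: B, C, G, M, O
Level 2: A, D, F, H, I, J, K, N, P
Level 3: E
E first appears at level 3.

3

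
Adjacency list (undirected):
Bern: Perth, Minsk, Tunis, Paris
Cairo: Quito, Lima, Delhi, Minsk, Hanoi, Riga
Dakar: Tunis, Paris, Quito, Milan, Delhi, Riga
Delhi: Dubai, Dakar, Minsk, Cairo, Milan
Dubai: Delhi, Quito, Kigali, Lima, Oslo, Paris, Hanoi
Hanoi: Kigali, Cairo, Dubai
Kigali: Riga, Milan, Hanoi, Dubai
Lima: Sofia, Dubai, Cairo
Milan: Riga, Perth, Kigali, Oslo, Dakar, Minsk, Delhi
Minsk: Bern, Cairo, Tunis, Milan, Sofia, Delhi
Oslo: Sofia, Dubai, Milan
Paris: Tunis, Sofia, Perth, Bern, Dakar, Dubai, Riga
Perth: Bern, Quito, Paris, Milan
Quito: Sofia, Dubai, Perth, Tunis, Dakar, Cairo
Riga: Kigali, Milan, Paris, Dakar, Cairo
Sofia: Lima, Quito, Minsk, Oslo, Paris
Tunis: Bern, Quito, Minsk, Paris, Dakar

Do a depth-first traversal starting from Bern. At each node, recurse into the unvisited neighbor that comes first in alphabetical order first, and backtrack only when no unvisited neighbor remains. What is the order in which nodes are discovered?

Visit Bern
Bern → Minsk
Minsk → Cairo
Cairo → Delhi
Delhi → Dakar
Dakar → Milan
Milan → Kigali
Kigali → Dubai
Dubai → Hanoi
Dubai → Lima
Lima → Sofia
Sofia → Oslo
Sofia → Paris
Paris → Perth
Perth → Quito
Quito → Tunis
Paris → Riga

Bern, Minsk, Cairo, Delhi, Dakar, Milan, Kigali, Dubai, Hanoi, Lima, Sofia, Oslo, Paris, Perth, Quito, Tunis, Riga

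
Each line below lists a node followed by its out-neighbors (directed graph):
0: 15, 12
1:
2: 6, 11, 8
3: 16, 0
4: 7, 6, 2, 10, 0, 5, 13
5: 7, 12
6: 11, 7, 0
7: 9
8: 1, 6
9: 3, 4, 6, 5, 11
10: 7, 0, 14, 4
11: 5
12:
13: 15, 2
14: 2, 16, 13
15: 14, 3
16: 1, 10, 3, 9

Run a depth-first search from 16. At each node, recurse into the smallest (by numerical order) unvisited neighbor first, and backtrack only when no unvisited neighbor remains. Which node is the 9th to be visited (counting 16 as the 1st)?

6

Visit 16
16 → 1
16 → 3
3 → 0
0 → 12
0 → 15
15 → 14
14 → 2
2 → 6
6 → 7
7 → 9
9 → 4
4 → 5
4 → 10
4 → 13
9 → 11
2 → 8

Visit order: 16, 1, 3, 0, 12, 15, 14, 2, 6, 7, 9, 4, 5, 10, 13, 11, 8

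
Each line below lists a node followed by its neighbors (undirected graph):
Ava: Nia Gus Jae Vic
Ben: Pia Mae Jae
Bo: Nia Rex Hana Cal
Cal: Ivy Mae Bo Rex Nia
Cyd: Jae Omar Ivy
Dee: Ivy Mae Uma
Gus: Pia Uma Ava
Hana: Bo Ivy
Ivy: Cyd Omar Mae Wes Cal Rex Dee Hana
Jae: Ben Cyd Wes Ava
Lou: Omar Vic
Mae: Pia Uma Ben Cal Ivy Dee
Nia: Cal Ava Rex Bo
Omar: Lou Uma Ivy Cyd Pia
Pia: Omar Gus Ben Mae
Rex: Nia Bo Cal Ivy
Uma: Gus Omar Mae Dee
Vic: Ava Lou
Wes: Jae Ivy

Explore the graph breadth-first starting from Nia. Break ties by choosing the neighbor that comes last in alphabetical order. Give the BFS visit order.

Nia → Rex → Cal → Bo → Ava → Ivy → Mae → Hana → Vic → Jae → Gus → Wes → Omar → Dee → Cyd → Uma → Pia → Ben → Lou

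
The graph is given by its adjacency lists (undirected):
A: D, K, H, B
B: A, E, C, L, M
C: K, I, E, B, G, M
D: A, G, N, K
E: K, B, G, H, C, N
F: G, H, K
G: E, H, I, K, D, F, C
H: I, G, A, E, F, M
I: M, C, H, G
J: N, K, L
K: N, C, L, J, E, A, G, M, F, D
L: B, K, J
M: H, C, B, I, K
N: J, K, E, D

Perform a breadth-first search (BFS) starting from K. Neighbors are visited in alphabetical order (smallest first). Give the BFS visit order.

Visit K; enqueue A, C, D, E, F, G, J, L, M, N → queue [A, C, D, E, F, G, J, L, M, N]
Visit A; enqueue B, H → queue [C, D, E, F, G, J, L, M, N, B, H]
Visit C; enqueue I → queue [D, E, F, G, J, L, M, N, B, H, I]
Visit D → queue [E, F, G, J, L, M, N, B, H, I]
Visit E → queue [F, G, J, L, M, N, B, H, I]
Visit F → queue [G, J, L, M, N, B, H, I]
Visit G → queue [J, L, M, N, B, H, I]
Visit J → queue [L, M, N, B, H, I]
Visit L → queue [M, N, B, H, I]
Visit M → queue [N, B, H, I]
Visit N → queue [B, H, I]
Visit B → queue [H, I]
Visit H → queue [I]
Visit I → queue []

K → A → C → D → E → F → G → J → L → M → N → B → H → I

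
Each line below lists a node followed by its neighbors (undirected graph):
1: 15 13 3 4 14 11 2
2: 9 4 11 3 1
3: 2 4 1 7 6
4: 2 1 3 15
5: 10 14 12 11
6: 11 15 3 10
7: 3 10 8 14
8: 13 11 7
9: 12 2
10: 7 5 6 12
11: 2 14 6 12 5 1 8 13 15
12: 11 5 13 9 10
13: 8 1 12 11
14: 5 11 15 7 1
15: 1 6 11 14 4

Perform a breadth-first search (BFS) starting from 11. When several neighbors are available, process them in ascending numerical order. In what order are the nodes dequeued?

Visit 11; enqueue 1, 2, 5, 6, 8, 12, 13, 14, 15 → queue [1, 2, 5, 6, 8, 12, 13, 14, 15]
Visit 1; enqueue 3, 4 → queue [2, 5, 6, 8, 12, 13, 14, 15, 3, 4]
Visit 2; enqueue 9 → queue [5, 6, 8, 12, 13, 14, 15, 3, 4, 9]
Visit 5; enqueue 10 → queue [6, 8, 12, 13, 14, 15, 3, 4, 9, 10]
Visit 6 → queue [8, 12, 13, 14, 15, 3, 4, 9, 10]
Visit 8; enqueue 7 → queue [12, 13, 14, 15, 3, 4, 9, 10, 7]
Visit 12 → queue [13, 14, 15, 3, 4, 9, 10, 7]
Visit 13 → queue [14, 15, 3, 4, 9, 10, 7]
Visit 14 → queue [15, 3, 4, 9, 10, 7]
Visit 15 → queue [3, 4, 9, 10, 7]
Visit 3 → queue [4, 9, 10, 7]
Visit 4 → queue [9, 10, 7]
Visit 9 → queue [10, 7]
Visit 10 → queue [7]
Visit 7 → queue []

11 1 2 5 6 8 12 13 14 15 3 4 9 10 7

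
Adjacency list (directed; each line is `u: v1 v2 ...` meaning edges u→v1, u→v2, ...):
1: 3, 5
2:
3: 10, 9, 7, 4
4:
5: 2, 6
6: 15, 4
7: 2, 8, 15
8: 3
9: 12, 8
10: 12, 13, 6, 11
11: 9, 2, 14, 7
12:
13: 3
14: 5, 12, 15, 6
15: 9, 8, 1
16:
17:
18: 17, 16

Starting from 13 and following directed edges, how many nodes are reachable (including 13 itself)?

15

BFS from 13 visits: 13, 3, 10, 9, 7, 4, 12, 6, 11, 8, 2, 15, 14, 1, 5
Reachable nodes: 15 of 18 total.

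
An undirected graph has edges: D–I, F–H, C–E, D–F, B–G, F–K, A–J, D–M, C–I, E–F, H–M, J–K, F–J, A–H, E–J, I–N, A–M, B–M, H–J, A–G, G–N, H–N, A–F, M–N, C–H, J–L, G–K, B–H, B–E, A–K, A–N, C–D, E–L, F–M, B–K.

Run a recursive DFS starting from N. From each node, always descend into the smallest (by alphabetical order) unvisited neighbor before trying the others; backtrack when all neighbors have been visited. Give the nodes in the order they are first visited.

N, A, F, D, C, E, B, G, K, J, H, M, L, I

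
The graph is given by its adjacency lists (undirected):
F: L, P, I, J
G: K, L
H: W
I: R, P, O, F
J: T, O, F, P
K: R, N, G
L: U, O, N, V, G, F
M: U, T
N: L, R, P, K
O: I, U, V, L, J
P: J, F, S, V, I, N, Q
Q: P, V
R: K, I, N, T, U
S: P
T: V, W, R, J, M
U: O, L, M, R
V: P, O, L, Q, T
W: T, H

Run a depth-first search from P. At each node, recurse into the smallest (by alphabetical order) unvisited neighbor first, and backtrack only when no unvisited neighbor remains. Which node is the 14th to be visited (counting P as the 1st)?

Visit P
P → F
F → I
I → O
O → J
J → T
T → M
M → U
U → L
L → G
G → K
K → N
N → R
L → V
V → Q
T → W
W → H
P → S

Visit order: P, F, I, O, J, T, M, U, L, G, K, N, R, V, Q, W, H, S

V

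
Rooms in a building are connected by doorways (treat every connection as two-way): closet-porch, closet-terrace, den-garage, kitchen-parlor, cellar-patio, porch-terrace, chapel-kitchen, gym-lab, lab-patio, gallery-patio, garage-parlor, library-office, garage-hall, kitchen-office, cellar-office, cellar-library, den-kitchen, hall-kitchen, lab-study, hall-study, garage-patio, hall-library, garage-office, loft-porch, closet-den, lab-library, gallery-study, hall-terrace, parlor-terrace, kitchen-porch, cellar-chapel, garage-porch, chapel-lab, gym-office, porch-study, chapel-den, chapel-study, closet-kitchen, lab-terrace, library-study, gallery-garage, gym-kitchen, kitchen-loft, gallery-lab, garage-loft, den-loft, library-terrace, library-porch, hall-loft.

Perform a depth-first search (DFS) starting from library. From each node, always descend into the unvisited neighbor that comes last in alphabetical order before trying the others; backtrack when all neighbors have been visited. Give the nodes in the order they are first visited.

Visit library
library → terrace
terrace → porch
porch → study
study → lab
lab → patio
patio → garage
garage → parlor
parlor → kitchen
kitchen → office
office → gym
office → cellar
cellar → chapel
chapel → den
den → loft
loft → hall
den → closet
garage → gallery

library -> terrace -> porch -> study -> lab -> patio -> garage -> parlor -> kitchen -> office -> gym -> cellar -> chapel -> den -> loft -> hall -> closet -> gallery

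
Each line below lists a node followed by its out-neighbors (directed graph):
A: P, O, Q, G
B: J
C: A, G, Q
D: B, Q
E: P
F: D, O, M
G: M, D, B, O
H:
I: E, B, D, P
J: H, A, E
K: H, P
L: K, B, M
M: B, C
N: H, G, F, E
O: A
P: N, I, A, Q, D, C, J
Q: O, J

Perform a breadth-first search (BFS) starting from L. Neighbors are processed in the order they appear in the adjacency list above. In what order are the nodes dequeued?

L → K → B → M → H → P → J → C → N → I → A → Q → D → E → G → F → O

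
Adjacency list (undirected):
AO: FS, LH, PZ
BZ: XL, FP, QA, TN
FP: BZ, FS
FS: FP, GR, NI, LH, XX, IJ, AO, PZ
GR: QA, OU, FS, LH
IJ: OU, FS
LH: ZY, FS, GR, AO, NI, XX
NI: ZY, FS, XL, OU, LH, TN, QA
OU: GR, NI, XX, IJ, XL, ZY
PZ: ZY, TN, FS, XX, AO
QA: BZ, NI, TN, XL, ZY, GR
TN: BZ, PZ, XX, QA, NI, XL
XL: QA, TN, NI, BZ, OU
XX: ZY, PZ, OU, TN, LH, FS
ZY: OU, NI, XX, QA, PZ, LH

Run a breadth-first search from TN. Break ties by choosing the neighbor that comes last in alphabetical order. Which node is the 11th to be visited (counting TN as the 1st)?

Visit TN; enqueue XX, XL, QA, PZ, NI, BZ → queue [XX, XL, QA, PZ, NI, BZ]
Visit XX; enqueue ZY, OU, LH, FS → queue [XL, QA, PZ, NI, BZ, ZY, OU, LH, FS]
Visit XL → queue [QA, PZ, NI, BZ, ZY, OU, LH, FS]
Visit QA; enqueue GR → queue [PZ, NI, BZ, ZY, OU, LH, FS, GR]
Visit PZ; enqueue AO → queue [NI, BZ, ZY, OU, LH, FS, GR, AO]
Visit NI → queue [BZ, ZY, OU, LH, FS, GR, AO]
Visit BZ; enqueue FP → queue [ZY, OU, LH, FS, GR, AO, FP]
Visit ZY → queue [OU, LH, FS, GR, AO, FP]
Visit OU; enqueue IJ → queue [LH, FS, GR, AO, FP, IJ]
Visit LH → queue [FS, GR, AO, FP, IJ]
Visit FS → queue [GR, AO, FP, IJ]
Visit GR → queue [AO, FP, IJ]
Visit AO → queue [FP, IJ]
Visit FP → queue [IJ]
Visit IJ → queue []

Visit order: TN, XX, XL, QA, PZ, NI, BZ, ZY, OU, LH, FS, GR, AO, FP, IJ

FS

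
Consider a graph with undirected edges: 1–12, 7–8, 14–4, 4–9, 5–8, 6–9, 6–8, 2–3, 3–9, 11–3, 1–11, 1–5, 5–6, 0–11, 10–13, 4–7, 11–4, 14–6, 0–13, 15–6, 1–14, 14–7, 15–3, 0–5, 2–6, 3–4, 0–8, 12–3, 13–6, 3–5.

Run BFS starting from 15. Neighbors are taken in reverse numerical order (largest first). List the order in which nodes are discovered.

15, 6, 3, 14, 13, 9, 8, 5, 2, 12, 11, 4, 7, 1, 10, 0

Visit 15; enqueue 6, 3 → queue [6, 3]
Visit 6; enqueue 14, 13, 9, 8, 5, 2 → queue [3, 14, 13, 9, 8, 5, 2]
Visit 3; enqueue 12, 11, 4 → queue [14, 13, 9, 8, 5, 2, 12, 11, 4]
Visit 14; enqueue 7, 1 → queue [13, 9, 8, 5, 2, 12, 11, 4, 7, 1]
Visit 13; enqueue 10, 0 → queue [9, 8, 5, 2, 12, 11, 4, 7, 1, 10, 0]
Visit 9 → queue [8, 5, 2, 12, 11, 4, 7, 1, 10, 0]
Visit 8 → queue [5, 2, 12, 11, 4, 7, 1, 10, 0]
Visit 5 → queue [2, 12, 11, 4, 7, 1, 10, 0]
Visit 2 → queue [12, 11, 4, 7, 1, 10, 0]
Visit 12 → queue [11, 4, 7, 1, 10, 0]
Visit 11 → queue [4, 7, 1, 10, 0]
Visit 4 → queue [7, 1, 10, 0]
Visit 7 → queue [1, 10, 0]
Visit 1 → queue [10, 0]
Visit 10 → queue [0]
Visit 0 → queue []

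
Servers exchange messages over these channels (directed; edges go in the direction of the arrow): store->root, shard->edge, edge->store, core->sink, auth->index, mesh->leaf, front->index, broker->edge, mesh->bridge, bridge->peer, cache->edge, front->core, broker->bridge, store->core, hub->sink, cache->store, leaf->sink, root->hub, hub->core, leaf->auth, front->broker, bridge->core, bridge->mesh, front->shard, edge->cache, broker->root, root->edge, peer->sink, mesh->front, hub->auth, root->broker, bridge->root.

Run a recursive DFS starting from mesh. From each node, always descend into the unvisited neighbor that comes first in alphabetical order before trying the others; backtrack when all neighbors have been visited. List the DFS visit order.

mesh, bridge, core, sink, peer, root, broker, edge, cache, store, hub, auth, index, front, shard, leaf

Visit mesh
mesh → bridge
bridge → core
core → sink
bridge → peer
bridge → root
root → broker
broker → edge
edge → cache
cache → store
root → hub
hub → auth
auth → index
mesh → front
front → shard
mesh → leaf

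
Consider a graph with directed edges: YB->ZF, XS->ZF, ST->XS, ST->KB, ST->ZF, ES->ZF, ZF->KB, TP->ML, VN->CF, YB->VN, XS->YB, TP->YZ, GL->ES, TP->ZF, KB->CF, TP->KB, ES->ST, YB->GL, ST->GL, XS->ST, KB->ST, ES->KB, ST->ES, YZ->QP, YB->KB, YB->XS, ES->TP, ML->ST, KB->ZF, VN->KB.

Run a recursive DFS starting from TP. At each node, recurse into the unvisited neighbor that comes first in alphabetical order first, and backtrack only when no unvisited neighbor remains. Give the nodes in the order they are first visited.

TP → KB → CF → ST → ES → ZF → GL → XS → YB → VN → ML → YZ → QP

Visit TP
TP → KB
KB → CF
KB → ST
ST → ES
ES → ZF
ST → GL
ST → XS
XS → YB
YB → VN
TP → ML
TP → YZ
YZ → QP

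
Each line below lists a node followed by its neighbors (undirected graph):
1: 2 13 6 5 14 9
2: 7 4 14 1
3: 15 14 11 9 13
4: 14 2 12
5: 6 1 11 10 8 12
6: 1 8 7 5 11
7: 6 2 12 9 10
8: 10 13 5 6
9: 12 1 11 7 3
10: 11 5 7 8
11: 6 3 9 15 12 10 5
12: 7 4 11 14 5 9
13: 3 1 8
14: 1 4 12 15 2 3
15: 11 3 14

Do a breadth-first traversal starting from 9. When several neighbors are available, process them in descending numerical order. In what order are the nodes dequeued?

Visit 9; enqueue 12, 11, 7, 3, 1 → queue [12, 11, 7, 3, 1]
Visit 12; enqueue 14, 5, 4 → queue [11, 7, 3, 1, 14, 5, 4]
Visit 11; enqueue 15, 10, 6 → queue [7, 3, 1, 14, 5, 4, 15, 10, 6]
Visit 7; enqueue 2 → queue [3, 1, 14, 5, 4, 15, 10, 6, 2]
Visit 3; enqueue 13 → queue [1, 14, 5, 4, 15, 10, 6, 2, 13]
Visit 1 → queue [14, 5, 4, 15, 10, 6, 2, 13]
Visit 14 → queue [5, 4, 15, 10, 6, 2, 13]
Visit 5; enqueue 8 → queue [4, 15, 10, 6, 2, 13, 8]
Visit 4 → queue [15, 10, 6, 2, 13, 8]
Visit 15 → queue [10, 6, 2, 13, 8]
Visit 10 → queue [6, 2, 13, 8]
Visit 6 → queue [2, 13, 8]
Visit 2 → queue [13, 8]
Visit 13 → queue [8]
Visit 8 → queue []

9 -> 12 -> 11 -> 7 -> 3 -> 1 -> 14 -> 5 -> 4 -> 15 -> 10 -> 6 -> 2 -> 13 -> 8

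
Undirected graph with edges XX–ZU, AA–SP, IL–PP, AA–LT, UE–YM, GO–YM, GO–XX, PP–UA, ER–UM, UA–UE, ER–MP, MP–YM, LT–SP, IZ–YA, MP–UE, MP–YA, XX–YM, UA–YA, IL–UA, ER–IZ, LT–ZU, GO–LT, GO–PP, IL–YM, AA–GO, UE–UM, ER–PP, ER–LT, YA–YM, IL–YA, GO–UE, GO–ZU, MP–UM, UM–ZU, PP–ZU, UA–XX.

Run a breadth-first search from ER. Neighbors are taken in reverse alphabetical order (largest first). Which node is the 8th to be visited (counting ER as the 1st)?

UE

Visit ER; enqueue UM, PP, MP, LT, IZ → queue [UM, PP, MP, LT, IZ]
Visit UM; enqueue ZU, UE → queue [PP, MP, LT, IZ, ZU, UE]
Visit PP; enqueue UA, IL, GO → queue [MP, LT, IZ, ZU, UE, UA, IL, GO]
Visit MP; enqueue YM, YA → queue [LT, IZ, ZU, UE, UA, IL, GO, YM, YA]
Visit LT; enqueue SP, AA → queue [IZ, ZU, UE, UA, IL, GO, YM, YA, SP, AA]
Visit IZ → queue [ZU, UE, UA, IL, GO, YM, YA, SP, AA]
Visit ZU; enqueue XX → queue [UE, UA, IL, GO, YM, YA, SP, AA, XX]
Visit UE → queue [UA, IL, GO, YM, YA, SP, AA, XX]
Visit UA → queue [IL, GO, YM, YA, SP, AA, XX]
Visit IL → queue [GO, YM, YA, SP, AA, XX]
Visit GO → queue [YM, YA, SP, AA, XX]
Visit YM → queue [YA, SP, AA, XX]
Visit YA → queue [SP, AA, XX]
Visit SP → queue [AA, XX]
Visit AA → queue [XX]
Visit XX → queue []

Visit order: ER, UM, PP, MP, LT, IZ, ZU, UE, UA, IL, GO, YM, YA, SP, AA, XX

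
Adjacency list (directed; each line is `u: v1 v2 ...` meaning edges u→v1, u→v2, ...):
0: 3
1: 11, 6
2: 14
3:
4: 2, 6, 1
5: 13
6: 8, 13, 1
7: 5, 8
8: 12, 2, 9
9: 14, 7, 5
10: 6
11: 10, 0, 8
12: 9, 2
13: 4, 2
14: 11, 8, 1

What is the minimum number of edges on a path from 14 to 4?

Level 0: 14
Level 1: 1, 8, 11
Level 2: 0, 2, 6, 9, 10, 12
Level 3: 3, 5, 7, 13
Level 4: 4
4 first appears at level 4.

4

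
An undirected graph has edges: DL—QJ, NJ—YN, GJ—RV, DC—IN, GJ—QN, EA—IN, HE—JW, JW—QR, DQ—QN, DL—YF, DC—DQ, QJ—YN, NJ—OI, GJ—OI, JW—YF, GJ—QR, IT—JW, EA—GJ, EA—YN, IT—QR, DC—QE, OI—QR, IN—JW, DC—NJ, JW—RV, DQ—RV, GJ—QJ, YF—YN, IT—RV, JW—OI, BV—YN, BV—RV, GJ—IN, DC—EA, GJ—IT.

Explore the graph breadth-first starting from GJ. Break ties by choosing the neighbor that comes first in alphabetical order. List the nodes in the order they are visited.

Visit GJ; enqueue EA, IN, IT, OI, QJ, QN, QR, RV → queue [EA, IN, IT, OI, QJ, QN, QR, RV]
Visit EA; enqueue DC, YN → queue [IN, IT, OI, QJ, QN, QR, RV, DC, YN]
Visit IN; enqueue JW → queue [IT, OI, QJ, QN, QR, RV, DC, YN, JW]
Visit IT → queue [OI, QJ, QN, QR, RV, DC, YN, JW]
Visit OI; enqueue NJ → queue [QJ, QN, QR, RV, DC, YN, JW, NJ]
Visit QJ; enqueue DL → queue [QN, QR, RV, DC, YN, JW, NJ, DL]
Visit QN; enqueue DQ → queue [QR, RV, DC, YN, JW, NJ, DL, DQ]
Visit QR → queue [RV, DC, YN, JW, NJ, DL, DQ]
Visit RV; enqueue BV → queue [DC, YN, JW, NJ, DL, DQ, BV]
Visit DC; enqueue QE → queue [YN, JW, NJ, DL, DQ, BV, QE]
Visit YN; enqueue YF → queue [JW, NJ, DL, DQ, BV, QE, YF]
Visit JW; enqueue HE → queue [NJ, DL, DQ, BV, QE, YF, HE]
Visit NJ → queue [DL, DQ, BV, QE, YF, HE]
Visit DL → queue [DQ, BV, QE, YF, HE]
Visit DQ → queue [BV, QE, YF, HE]
Visit BV → queue [QE, YF, HE]
Visit QE → queue [YF, HE]
Visit YF → queue [HE]
Visit HE → queue []

GJ → EA → IN → IT → OI → QJ → QN → QR → RV → DC → YN → JW → NJ → DL → DQ → BV → QE → YF → HE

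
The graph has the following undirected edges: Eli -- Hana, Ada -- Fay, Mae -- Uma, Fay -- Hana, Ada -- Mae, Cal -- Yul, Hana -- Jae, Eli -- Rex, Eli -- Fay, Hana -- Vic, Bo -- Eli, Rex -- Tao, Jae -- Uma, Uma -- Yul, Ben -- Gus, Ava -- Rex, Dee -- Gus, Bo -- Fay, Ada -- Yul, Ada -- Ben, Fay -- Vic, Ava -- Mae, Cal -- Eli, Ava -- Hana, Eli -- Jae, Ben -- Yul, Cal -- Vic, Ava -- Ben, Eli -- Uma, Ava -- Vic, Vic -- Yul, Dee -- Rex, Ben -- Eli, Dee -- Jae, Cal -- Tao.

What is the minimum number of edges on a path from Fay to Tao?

Level 0: Fay
Level 1: Ada, Bo, Eli, Hana, Vic
Level 2: Ava, Ben, Cal, Jae, Mae, Rex, Uma, Yul
Level 3: Dee, Gus, Tao
Tao first appears at level 3.

3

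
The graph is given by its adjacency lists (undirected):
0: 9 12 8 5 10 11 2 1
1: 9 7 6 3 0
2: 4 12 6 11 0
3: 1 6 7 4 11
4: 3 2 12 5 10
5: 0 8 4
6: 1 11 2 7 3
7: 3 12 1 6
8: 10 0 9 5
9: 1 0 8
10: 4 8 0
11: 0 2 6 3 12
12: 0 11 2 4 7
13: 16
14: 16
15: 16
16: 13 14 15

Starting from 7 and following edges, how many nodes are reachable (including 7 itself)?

BFS from 7 visits: 7, 3, 12, 1, 6, 4, 11, 0, 2, 9, 5, 10, 8
Reachable nodes: 13 of 17 total.

13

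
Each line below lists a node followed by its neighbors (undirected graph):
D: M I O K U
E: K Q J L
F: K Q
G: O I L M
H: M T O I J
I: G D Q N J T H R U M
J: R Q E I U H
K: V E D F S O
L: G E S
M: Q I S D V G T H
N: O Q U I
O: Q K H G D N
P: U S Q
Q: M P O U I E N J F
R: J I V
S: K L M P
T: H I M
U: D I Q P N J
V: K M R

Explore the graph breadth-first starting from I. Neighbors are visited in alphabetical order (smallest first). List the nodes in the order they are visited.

Visit I; enqueue D, G, H, J, M, N, Q, R, T, U → queue [D, G, H, J, M, N, Q, R, T, U]
Visit D; enqueue K, O → queue [G, H, J, M, N, Q, R, T, U, K, O]
Visit G; enqueue L → queue [H, J, M, N, Q, R, T, U, K, O, L]
Visit H → queue [J, M, N, Q, R, T, U, K, O, L]
Visit J; enqueue E → queue [M, N, Q, R, T, U, K, O, L, E]
Visit M; enqueue S, V → queue [N, Q, R, T, U, K, O, L, E, S, V]
Visit N → queue [Q, R, T, U, K, O, L, E, S, V]
Visit Q; enqueue F, P → queue [R, T, U, K, O, L, E, S, V, F, P]
Visit R → queue [T, U, K, O, L, E, S, V, F, P]
Visit T → queue [U, K, O, L, E, S, V, F, P]
Visit U → queue [K, O, L, E, S, V, F, P]
Visit K → queue [O, L, E, S, V, F, P]
Visit O → queue [L, E, S, V, F, P]
Visit L → queue [E, S, V, F, P]
Visit E → queue [S, V, F, P]
Visit S → queue [V, F, P]
Visit V → queue [F, P]
Visit F → queue [P]
Visit P → queue []

I, D, G, H, J, M, N, Q, R, T, U, K, O, L, E, S, V, F, P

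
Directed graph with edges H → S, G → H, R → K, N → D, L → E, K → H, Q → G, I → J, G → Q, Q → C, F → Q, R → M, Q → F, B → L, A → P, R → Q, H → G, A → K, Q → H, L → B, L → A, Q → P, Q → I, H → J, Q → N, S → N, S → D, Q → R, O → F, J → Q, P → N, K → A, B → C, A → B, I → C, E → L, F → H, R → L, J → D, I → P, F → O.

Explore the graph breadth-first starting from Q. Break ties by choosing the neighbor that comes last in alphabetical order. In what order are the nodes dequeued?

Visit Q; enqueue R, P, N, I, H, G, F, C → queue [R, P, N, I, H, G, F, C]
Visit R; enqueue M, L, K → queue [P, N, I, H, G, F, C, M, L, K]
Visit P → queue [N, I, H, G, F, C, M, L, K]
Visit N; enqueue D → queue [I, H, G, F, C, M, L, K, D]
Visit I; enqueue J → queue [H, G, F, C, M, L, K, D, J]
Visit H; enqueue S → queue [G, F, C, M, L, K, D, J, S]
Visit G → queue [F, C, M, L, K, D, J, S]
Visit F; enqueue O → queue [C, M, L, K, D, J, S, O]
Visit C → queue [M, L, K, D, J, S, O]
Visit M → queue [L, K, D, J, S, O]
Visit L; enqueue E, B, A → queue [K, D, J, S, O, E, B, A]
Visit K → queue [D, J, S, O, E, B, A]
Visit D → queue [J, S, O, E, B, A]
Visit J → queue [S, O, E, B, A]
Visit S → queue [O, E, B, A]
Visit O → queue [E, B, A]
Visit E → queue [B, A]
Visit B → queue [A]
Visit A → queue []

Q R P N I H G F C M L K D J S O E B A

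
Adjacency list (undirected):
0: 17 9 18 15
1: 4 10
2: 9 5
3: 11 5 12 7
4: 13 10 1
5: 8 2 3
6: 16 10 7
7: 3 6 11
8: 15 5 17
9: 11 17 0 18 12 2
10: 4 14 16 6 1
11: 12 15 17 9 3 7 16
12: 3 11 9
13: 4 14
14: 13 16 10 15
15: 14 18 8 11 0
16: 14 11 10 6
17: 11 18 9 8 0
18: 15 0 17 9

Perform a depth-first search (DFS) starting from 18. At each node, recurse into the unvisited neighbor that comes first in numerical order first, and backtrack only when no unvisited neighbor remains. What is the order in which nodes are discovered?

18 → 0 → 9 → 2 → 5 → 3 → 7 → 6 → 10 → 1 → 4 → 13 → 14 → 15 → 8 → 17 → 11 → 12 → 16

Visit 18
18 → 0
0 → 9
9 → 2
2 → 5
5 → 3
3 → 7
7 → 6
6 → 10
10 → 1
1 → 4
4 → 13
13 → 14
14 → 15
15 → 8
8 → 17
17 → 11
11 → 12
11 → 16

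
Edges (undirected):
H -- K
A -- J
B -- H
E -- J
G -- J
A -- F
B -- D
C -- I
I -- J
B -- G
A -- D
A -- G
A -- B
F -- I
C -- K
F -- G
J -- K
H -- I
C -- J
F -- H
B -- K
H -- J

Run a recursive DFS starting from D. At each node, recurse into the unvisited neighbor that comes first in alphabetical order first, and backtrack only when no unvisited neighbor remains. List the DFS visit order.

D, A, B, G, F, H, I, C, J, E, K

Visit D
D → A
A → B
B → G
G → F
F → H
H → I
I → C
C → J
J → E
J → K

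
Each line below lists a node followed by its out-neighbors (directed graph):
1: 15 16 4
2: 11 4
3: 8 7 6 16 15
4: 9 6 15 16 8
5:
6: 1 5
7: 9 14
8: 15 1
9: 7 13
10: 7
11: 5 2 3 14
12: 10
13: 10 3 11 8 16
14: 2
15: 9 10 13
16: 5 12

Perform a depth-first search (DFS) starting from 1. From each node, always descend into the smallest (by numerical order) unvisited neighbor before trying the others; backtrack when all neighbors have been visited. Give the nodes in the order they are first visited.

1, 4, 6, 5, 8, 15, 9, 7, 14, 2, 11, 3, 16, 12, 10, 13

Visit 1
1 → 4
4 → 6
6 → 5
4 → 8
8 → 15
15 → 9
9 → 7
7 → 14
14 → 2
2 → 11
11 → 3
3 → 16
16 → 12
12 → 10
9 → 13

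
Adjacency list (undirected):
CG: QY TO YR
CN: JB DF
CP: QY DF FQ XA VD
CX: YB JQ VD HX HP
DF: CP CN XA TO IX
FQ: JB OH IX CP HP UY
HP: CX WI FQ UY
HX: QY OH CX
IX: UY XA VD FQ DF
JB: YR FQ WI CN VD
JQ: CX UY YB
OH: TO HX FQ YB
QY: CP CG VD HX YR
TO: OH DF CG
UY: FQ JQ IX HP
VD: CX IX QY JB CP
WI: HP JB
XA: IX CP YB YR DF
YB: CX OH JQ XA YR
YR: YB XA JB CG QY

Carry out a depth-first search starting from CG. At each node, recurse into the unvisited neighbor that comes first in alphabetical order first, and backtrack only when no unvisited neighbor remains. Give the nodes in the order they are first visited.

CG, QY, CP, DF, CN, JB, FQ, HP, CX, HX, OH, TO, YB, JQ, UY, IX, VD, XA, YR, WI

Visit CG
CG → QY
QY → CP
CP → DF
DF → CN
CN → JB
JB → FQ
FQ → HP
HP → CX
CX → HX
HX → OH
OH → TO
OH → YB
YB → JQ
JQ → UY
UY → IX
IX → VD
IX → XA
XA → YR
HP → WI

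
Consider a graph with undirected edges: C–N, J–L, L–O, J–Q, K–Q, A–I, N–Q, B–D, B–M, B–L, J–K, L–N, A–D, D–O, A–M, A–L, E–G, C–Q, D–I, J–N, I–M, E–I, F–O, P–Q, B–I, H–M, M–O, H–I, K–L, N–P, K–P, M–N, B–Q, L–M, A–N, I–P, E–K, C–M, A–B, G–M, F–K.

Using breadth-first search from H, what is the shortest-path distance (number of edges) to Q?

Level 0: H
Level 1: I, M
Level 2: A, B, C, D, E, G, L, N, O, P
Level 3: F, J, K, Q
Q first appears at level 3.

3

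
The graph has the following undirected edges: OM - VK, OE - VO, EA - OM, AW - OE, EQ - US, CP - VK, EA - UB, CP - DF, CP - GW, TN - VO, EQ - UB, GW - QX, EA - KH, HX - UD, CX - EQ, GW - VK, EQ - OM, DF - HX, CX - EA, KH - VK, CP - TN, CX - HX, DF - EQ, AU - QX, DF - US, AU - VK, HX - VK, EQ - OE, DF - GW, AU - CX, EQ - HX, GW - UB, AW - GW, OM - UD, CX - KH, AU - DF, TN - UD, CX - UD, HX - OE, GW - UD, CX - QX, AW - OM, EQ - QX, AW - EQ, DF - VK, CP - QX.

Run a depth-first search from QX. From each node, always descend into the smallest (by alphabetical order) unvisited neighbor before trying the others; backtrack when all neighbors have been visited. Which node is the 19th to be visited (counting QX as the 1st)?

Visit QX
QX → AU
AU → CX
CX → EA
EA → KH
KH → VK
VK → CP
CP → DF
DF → EQ
EQ → AW
AW → GW
GW → UB
GW → UD
UD → HX
HX → OE
OE → VO
VO → TN
UD → OM
EQ → US

Visit order: QX, AU, CX, EA, KH, VK, CP, DF, EQ, AW, GW, UB, UD, HX, OE, VO, TN, OM, US

US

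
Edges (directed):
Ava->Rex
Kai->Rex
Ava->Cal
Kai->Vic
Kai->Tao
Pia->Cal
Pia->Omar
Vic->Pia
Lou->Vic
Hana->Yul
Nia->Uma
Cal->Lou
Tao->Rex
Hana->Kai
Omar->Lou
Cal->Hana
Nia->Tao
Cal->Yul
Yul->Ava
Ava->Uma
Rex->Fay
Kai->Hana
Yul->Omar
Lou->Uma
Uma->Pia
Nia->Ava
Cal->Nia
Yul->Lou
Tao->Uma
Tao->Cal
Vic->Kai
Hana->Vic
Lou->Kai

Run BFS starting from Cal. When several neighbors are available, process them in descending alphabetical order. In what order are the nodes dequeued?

Cal → Yul → Nia → Lou → Hana → Omar → Ava → Uma → Tao → Vic → Kai → Rex → Pia → Fay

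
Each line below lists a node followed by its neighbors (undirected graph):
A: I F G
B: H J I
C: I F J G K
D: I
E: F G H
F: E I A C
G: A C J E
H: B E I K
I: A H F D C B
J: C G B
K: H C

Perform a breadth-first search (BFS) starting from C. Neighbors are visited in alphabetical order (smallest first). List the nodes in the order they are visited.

C, F, G, I, J, K, A, E, B, D, H

Visit C; enqueue F, G, I, J, K → queue [F, G, I, J, K]
Visit F; enqueue A, E → queue [G, I, J, K, A, E]
Visit G → queue [I, J, K, A, E]
Visit I; enqueue B, D, H → queue [J, K, A, E, B, D, H]
Visit J → queue [K, A, E, B, D, H]
Visit K → queue [A, E, B, D, H]
Visit A → queue [E, B, D, H]
Visit E → queue [B, D, H]
Visit B → queue [D, H]
Visit D → queue [H]
Visit H → queue []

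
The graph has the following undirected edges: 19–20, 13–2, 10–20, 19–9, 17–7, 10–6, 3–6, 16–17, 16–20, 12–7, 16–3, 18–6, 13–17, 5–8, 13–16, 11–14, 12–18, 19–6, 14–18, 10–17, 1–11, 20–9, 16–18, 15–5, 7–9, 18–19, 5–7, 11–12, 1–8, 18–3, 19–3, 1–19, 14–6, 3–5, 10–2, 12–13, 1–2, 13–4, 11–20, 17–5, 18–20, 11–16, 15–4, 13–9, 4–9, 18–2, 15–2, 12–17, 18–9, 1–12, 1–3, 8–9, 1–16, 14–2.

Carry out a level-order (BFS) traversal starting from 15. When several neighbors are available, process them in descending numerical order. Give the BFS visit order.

Visit 15; enqueue 5, 4, 2 → queue [5, 4, 2]
Visit 5; enqueue 17, 8, 7, 3 → queue [4, 2, 17, 8, 7, 3]
Visit 4; enqueue 13, 9 → queue [2, 17, 8, 7, 3, 13, 9]
Visit 2; enqueue 18, 14, 10, 1 → queue [17, 8, 7, 3, 13, 9, 18, 14, 10, 1]
Visit 17; enqueue 16, 12 → queue [8, 7, 3, 13, 9, 18, 14, 10, 1, 16, 12]
Visit 8 → queue [7, 3, 13, 9, 18, 14, 10, 1, 16, 12]
Visit 7 → queue [3, 13, 9, 18, 14, 10, 1, 16, 12]
Visit 3; enqueue 19, 6 → queue [13, 9, 18, 14, 10, 1, 16, 12, 19, 6]
Visit 13 → queue [9, 18, 14, 10, 1, 16, 12, 19, 6]
Visit 9; enqueue 20 → queue [18, 14, 10, 1, 16, 12, 19, 6, 20]
Visit 18 → queue [14, 10, 1, 16, 12, 19, 6, 20]
Visit 14; enqueue 11 → queue [10, 1, 16, 12, 19, 6, 20, 11]
Visit 10 → queue [1, 16, 12, 19, 6, 20, 11]
Visit 1 → queue [16, 12, 19, 6, 20, 11]
Visit 16 → queue [12, 19, 6, 20, 11]
Visit 12 → queue [19, 6, 20, 11]
Visit 19 → queue [6, 20, 11]
Visit 6 → queue [20, 11]
Visit 20 → queue [11]
Visit 11 → queue []

15 -> 5 -> 4 -> 2 -> 17 -> 8 -> 7 -> 3 -> 13 -> 9 -> 18 -> 14 -> 10 -> 1 -> 16 -> 12 -> 19 -> 6 -> 20 -> 11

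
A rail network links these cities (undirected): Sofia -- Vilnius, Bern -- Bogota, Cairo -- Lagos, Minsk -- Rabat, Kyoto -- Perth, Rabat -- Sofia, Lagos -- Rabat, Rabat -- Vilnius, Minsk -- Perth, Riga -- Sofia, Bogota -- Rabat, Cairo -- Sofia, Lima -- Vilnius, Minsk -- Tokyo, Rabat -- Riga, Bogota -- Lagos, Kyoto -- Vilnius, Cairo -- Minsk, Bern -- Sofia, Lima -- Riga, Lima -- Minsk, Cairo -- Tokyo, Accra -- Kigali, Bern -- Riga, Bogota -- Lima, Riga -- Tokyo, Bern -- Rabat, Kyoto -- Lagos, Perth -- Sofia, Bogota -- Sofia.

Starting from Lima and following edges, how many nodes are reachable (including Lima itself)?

BFS from Lima visits: Lima, Vilnius, Riga, Minsk, Bogota, Sofia, Rabat, Kyoto, Tokyo, Bern, Perth, Cairo, Lagos
Reachable nodes: 13 of 15 total.

13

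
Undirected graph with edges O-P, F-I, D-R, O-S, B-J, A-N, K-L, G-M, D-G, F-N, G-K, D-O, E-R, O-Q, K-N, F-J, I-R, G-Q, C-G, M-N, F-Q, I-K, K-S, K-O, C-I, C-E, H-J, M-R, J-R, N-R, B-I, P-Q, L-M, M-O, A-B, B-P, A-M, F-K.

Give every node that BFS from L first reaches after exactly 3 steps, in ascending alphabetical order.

Level 0: L
Level 1: K, M
Level 2: A, F, G, I, N, O, R, S
Level 3: B, C, D, E, J, P, Q
Level 4: H

B, C, D, E, J, P, Q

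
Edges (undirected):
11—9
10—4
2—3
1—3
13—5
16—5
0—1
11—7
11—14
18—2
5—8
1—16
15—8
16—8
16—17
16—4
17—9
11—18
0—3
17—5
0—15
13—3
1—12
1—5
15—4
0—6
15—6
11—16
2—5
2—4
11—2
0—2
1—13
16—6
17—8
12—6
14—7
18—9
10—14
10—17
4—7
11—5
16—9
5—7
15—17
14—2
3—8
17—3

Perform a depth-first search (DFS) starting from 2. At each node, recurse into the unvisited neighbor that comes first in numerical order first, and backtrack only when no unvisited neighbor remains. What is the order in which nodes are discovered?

Visit 2
2 → 0
0 → 1
1 → 3
3 → 8
8 → 5
5 → 7
7 → 4
4 → 10
10 → 14
14 → 11
11 → 9
9 → 16
16 → 6
6 → 12
6 → 15
15 → 17
9 → 18
5 → 13

2, 0, 1, 3, 8, 5, 7, 4, 10, 14, 11, 9, 16, 6, 12, 15, 17, 18, 13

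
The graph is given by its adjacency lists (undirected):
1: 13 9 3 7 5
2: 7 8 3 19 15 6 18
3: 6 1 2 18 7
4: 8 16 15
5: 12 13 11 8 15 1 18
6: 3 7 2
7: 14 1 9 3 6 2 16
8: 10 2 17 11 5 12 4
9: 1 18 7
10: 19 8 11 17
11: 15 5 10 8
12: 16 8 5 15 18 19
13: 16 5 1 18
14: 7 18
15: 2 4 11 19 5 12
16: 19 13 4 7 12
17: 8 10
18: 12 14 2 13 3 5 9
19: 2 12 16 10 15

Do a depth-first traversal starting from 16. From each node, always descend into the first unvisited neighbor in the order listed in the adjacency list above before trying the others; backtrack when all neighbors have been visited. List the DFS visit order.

16 19 2 7 14 18 12 8 10 11 15 4 5 13 1 9 3 6 17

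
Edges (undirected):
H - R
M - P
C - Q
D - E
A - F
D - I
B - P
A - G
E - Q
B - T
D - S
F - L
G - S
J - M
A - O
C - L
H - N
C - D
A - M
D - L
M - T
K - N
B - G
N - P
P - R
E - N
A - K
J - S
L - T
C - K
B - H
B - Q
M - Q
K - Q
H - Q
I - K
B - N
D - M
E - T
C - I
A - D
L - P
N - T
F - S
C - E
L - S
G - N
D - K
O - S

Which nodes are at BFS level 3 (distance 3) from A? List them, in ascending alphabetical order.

H, R

Level 0: A
Level 1: D, F, G, K, M, O
Level 2: B, C, E, I, J, L, N, P, Q, S, T
Level 3: H, R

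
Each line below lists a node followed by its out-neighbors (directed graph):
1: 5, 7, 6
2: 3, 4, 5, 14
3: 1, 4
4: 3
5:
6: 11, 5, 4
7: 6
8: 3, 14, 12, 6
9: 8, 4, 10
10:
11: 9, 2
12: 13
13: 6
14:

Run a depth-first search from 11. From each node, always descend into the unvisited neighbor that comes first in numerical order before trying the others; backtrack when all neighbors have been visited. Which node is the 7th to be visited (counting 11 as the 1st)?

4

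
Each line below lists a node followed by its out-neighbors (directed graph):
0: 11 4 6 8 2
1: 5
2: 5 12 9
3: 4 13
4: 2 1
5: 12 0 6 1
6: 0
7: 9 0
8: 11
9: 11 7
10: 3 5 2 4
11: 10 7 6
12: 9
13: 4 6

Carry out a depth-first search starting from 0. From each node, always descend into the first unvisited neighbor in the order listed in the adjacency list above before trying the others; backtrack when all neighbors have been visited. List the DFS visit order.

Visit 0
0 → 11
11 → 10
10 → 3
3 → 4
4 → 2
2 → 5
5 → 12
12 → 9
9 → 7
5 → 6
5 → 1
3 → 13
0 → 8

0 11 10 3 4 2 5 12 9 7 6 1 13 8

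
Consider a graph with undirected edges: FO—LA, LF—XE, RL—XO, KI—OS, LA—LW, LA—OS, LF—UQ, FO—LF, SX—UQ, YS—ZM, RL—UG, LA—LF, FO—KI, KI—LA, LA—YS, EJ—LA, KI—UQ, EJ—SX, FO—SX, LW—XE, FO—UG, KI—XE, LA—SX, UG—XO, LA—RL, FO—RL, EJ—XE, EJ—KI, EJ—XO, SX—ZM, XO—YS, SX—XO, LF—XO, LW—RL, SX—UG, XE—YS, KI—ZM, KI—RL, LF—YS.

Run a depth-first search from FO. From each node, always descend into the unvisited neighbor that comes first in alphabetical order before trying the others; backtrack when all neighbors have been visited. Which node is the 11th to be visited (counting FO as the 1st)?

Visit FO
FO → KI
KI → EJ
EJ → LA
LA → LF
LF → UQ
UQ → SX
SX → UG
UG → RL
RL → LW
LW → XE
XE → YS
YS → XO
YS → ZM
LA → OS

Visit order: FO, KI, EJ, LA, LF, UQ, SX, UG, RL, LW, XE, YS, XO, ZM, OS

XE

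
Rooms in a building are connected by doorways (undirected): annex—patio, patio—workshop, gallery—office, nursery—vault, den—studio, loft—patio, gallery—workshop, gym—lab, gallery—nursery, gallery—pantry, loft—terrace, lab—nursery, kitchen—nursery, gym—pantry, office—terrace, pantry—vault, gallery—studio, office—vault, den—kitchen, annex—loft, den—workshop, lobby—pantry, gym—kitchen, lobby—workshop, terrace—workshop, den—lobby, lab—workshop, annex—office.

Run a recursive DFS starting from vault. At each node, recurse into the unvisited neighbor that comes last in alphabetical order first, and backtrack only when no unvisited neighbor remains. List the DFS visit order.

Visit vault
vault → pantry
pantry → lobby
lobby → workshop
workshop → terrace
terrace → office
office → gallery
gallery → studio
studio → den
den → kitchen
kitchen → nursery
nursery → lab
lab → gym
office → annex
annex → patio
patio → loft

vault, pantry, lobby, workshop, terrace, office, gallery, studio, den, kitchen, nursery, lab, gym, annex, patio, loft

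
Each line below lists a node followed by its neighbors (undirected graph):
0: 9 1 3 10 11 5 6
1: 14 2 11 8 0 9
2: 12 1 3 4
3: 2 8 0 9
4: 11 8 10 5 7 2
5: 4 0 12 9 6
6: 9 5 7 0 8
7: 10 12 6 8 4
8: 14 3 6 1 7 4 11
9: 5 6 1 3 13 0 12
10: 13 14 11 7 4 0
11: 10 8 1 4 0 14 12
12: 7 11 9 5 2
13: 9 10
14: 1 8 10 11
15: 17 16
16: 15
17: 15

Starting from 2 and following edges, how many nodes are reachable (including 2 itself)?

15

BFS from 2 visits: 2, 12, 1, 3, 4, 7, 11, 9, 5, 14, 8, 0, 10, 6, 13
Reachable nodes: 15 of 18 total.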